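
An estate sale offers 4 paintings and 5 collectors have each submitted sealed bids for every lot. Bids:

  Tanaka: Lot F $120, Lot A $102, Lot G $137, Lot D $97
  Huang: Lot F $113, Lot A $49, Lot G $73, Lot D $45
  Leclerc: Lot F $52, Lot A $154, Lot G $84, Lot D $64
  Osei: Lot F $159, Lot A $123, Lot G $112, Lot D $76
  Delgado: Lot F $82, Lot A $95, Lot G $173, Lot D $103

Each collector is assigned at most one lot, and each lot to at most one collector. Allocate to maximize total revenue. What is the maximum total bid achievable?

Maximum total: $583

Optimal: Osei→Lot F ($159), Leclerc→Lot A ($154), Delgado→Lot G ($173), Tanaka→Lot D ($97) — total 159+154+173+97 = $583.
Row-greedy (each collector in turn takes its best remaining lot) gives $480, worse by 103.
Next-best assignment: Osei→Lot F, Leclerc→Lot A, Tanaka→Lot G, Delgado→Lot D = $553.
No other one-to-one assignment exceeds $583.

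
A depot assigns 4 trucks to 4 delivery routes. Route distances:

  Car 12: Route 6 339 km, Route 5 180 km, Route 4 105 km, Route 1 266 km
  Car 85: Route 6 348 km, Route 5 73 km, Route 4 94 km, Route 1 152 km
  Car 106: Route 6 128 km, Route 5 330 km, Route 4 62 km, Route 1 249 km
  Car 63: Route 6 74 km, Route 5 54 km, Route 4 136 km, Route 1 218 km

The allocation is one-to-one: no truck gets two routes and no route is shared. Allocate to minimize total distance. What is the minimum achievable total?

Minimum total: 439 km

Optimal: Car 12→Route 4 (105 km), Car 85→Route 1 (152 km), Car 106→Route 6 (128 km), Car 63→Route 5 (54 km) — total 105+152+128+54 = 439 km.
Min-entry greedy (repeatedly take the single cheapest remaining cell) gives 607 km, worse by 168.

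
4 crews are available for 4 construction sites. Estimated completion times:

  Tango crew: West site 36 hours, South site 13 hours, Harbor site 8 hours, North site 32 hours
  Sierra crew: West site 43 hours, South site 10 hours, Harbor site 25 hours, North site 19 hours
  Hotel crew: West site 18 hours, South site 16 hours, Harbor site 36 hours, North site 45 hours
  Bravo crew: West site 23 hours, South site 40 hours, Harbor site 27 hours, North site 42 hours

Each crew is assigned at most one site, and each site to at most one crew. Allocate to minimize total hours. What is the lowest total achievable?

Min total: 66 hours

Optimal: Tango crew→Harbor site (8 hours), Sierra crew→North site (19 hours), Hotel crew→South site (16 hours), Bravo crew→West site (23 hours) — total 8+19+16+23 = 66 hours.
Column-greedy (each site in turn goes to its cheapest remaining crew) gives 78 hours, worse by 12.
Swapping Bravo crew↔Hotel crew (Bravo crew→South site 40 hours, Hotel crew→West site 18 hours) adds 19.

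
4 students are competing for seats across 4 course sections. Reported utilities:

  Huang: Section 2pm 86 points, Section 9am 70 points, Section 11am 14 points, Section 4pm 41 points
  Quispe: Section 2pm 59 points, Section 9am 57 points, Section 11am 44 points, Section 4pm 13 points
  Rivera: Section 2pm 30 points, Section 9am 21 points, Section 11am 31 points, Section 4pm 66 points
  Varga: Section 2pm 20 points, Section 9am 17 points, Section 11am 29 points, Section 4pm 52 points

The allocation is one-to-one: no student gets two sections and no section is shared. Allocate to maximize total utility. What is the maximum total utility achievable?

Maximum total: 238 points

Optimal: Huang→Section 2pm (86 points), Quispe→Section 9am (57 points), Rivera→Section 4pm (66 points), Varga→Section 11am (29 points) — total 86+57+66+29 = 238 points.
Column-greedy (each section in turn goes to its best remaining student) gives 226 points, worse by 12.
No other one-to-one assignment exceeds 238 points.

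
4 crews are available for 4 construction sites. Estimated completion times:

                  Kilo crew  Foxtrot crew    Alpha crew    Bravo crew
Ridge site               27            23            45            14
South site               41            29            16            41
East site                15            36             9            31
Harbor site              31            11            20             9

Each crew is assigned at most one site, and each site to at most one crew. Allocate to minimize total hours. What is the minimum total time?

Optimal: Kilo crew→East site (15 hours), Foxtrot crew→Harbor site (11 hours), Alpha crew→South site (16 hours), Bravo crew→Ridge site (14 hours) — total 15+11+16+14 = 56 hours.
Min-entry greedy (repeatedly take the single cheapest remaining cell) gives 82 hours, worse by 26.

Minimum total: 56 hours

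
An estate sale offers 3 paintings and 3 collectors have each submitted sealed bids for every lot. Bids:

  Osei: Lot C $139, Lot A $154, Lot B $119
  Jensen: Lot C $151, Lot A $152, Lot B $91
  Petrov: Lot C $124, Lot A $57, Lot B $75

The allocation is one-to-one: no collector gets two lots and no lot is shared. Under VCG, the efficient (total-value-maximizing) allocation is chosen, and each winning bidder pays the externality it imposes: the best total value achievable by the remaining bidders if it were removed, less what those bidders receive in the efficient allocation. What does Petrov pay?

Petrov pays $34.

Efficient allocation: Osei→Lot B ($119), Jensen→Lot A ($152), Petrov→Lot C ($124); total welfare W = $395.
Petrov receives Lot C at value $124, so the others get W − 124 = $271.
Without Petrov: best allocation of the remaining 2 bidders over all 3 lots is Osei→Lot A ($154), Jensen→Lot C ($151), total $305.
VCG payment = (others' best without Petrov) − (others' welfare with Petrov) = 305 − 271 = $34.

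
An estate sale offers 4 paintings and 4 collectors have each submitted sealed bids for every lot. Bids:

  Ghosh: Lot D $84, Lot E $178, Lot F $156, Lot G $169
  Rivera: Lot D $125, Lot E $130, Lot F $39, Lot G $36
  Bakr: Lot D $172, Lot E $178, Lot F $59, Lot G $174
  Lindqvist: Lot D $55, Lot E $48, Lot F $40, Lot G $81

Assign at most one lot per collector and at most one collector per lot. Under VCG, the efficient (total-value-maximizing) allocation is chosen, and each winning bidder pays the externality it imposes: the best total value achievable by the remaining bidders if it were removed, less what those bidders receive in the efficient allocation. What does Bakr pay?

Bakr pays $22.

Efficient allocation: Ghosh→Lot F ($156), Rivera→Lot D ($125), Bakr→Lot E ($178), Lindqvist→Lot G ($81); total welfare W = $540.
Bakr receives Lot E at value $178, so the others get W − 178 = $362.
Without Bakr: best allocation of the remaining 3 bidders over all 4 lots is Ghosh→Lot E ($178), Rivera→Lot D ($125), Lindqvist→Lot G ($81), total $384.
VCG payment = (others' best without Bakr) − (others' welfare with Bakr) = 384 − 362 = $22.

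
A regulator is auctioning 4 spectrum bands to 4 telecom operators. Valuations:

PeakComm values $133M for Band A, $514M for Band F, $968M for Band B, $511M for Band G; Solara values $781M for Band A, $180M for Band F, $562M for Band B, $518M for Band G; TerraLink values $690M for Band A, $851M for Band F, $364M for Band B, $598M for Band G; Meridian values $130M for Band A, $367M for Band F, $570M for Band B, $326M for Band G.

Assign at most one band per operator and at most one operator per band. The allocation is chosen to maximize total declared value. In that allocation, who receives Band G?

Meridian receives Band G.

Optimal: PeakComm→Band B ($968M), Solara→Band A ($781M), TerraLink→Band F ($851M), Meridian→Band G ($326M) — total 968+781+851+326 = $2926M.
Next-best assignment: PeakComm→Band B, Solara→Band A, TerraLink→Band G, Meridian→Band F = $2714M.
Checked against all permutations: $2926M is optimal.
Meridian's own top band is Band B ($570M), but forcing Meridian→Band B and reassigning the rest optimally gives only $2713M — worse by 213.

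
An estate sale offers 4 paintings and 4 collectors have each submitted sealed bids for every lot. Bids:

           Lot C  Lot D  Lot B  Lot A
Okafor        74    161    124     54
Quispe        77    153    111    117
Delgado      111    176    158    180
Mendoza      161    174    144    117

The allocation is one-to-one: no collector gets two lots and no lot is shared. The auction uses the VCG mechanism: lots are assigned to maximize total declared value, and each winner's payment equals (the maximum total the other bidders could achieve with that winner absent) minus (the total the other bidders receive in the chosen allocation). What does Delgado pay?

Efficient allocation: Okafor→Lot B ($124), Quispe→Lot D ($153), Delgado→Lot A ($180), Mendoza→Lot C ($161); total welfare W = $618.
Delgado receives Lot A at value $180, so the others get W − 180 = $438.
Without Delgado: best allocation of the remaining 3 bidders over all 4 lots is Okafor→Lot D ($161), Quispe→Lot A ($117), Mendoza→Lot C ($161), total $439.
VCG payment = (others' best without Delgado) − (others' welfare with Delgado) = 439 − 438 = $1.

Delgado pays $1.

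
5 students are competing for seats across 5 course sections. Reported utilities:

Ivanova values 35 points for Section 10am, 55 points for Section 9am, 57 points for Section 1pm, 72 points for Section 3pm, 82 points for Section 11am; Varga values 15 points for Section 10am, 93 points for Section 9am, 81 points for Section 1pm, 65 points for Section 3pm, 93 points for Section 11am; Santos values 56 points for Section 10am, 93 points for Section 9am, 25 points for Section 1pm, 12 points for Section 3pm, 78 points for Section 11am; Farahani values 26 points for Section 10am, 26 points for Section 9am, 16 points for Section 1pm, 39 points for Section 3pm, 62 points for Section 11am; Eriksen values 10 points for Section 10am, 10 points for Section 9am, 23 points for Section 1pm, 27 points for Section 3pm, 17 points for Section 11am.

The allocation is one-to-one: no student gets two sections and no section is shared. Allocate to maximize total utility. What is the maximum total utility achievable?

Maximum total: 318 points

Optimal: Ivanova→Section 3pm (72 points), Varga→Section 1pm (81 points), Santos→Section 9am (93 points), Farahani→Section 11am (62 points), Eriksen→Section 10am (10 points) — total 72+81+93+62+10 = 318 points.
Max-entry greedy (repeatedly take the single best remaining cell) gives 293 points, worse by 25.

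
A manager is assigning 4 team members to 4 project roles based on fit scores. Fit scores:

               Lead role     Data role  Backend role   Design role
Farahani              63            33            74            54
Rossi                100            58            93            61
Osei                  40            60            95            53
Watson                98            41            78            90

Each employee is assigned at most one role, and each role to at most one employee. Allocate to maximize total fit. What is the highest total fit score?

Treat this as an assignment problem: match each employee to one role.
Optimal: Farahani→Backend role (74 pts), Rossi→Lead role (100 pts), Osei→Data role (60 pts), Watson→Design role (90 pts) — total 74+100+60+90 = 324 pts.
Max-entry greedy (repeatedly take the single best remaining cell) gives 318 pts, worse by 6.
Next-best assignment: Farahani→Data role, Rossi→Lead role, Osei→Backend role, Watson→Design role = 318 pts.
Every other assignment is strictly worse.

Maximum total: 324 pts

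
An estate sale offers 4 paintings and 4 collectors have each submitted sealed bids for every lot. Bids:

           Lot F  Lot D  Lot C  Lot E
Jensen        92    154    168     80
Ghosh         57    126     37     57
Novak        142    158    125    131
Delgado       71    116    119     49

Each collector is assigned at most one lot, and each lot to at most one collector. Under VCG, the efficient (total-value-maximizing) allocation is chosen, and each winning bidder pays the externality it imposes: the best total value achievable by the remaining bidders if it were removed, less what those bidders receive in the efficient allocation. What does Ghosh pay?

Ghosh pays $56.

Efficient allocation: Jensen→Lot C ($168), Ghosh→Lot D ($126), Novak→Lot E ($131), Delgado→Lot F ($71); total welfare W = $496.
Ghosh receives Lot D at value $126, so the others get W − 126 = $370.
Without Ghosh: best allocation of the remaining 3 bidders over all 4 lots is Jensen→Lot C ($168), Novak→Lot F ($142), Delgado→Lot D ($116), total $426.
VCG payment = (others' best without Ghosh) − (others' welfare with Ghosh) = 426 − 370 = $56.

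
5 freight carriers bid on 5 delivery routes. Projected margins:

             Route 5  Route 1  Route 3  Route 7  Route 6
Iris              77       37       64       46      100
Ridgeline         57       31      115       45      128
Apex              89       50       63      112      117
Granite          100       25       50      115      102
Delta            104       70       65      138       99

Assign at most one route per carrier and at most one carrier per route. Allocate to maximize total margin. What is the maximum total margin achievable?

Maximum total: $507k

Optimal: Iris→Route 1 ($37k), Ridgeline→Route 3 ($115k), Apex→Route 6 ($117k), Granite→Route 5 ($100k), Delta→Route 7 ($138k) — total 37+115+117+100+138 = $507k.
Next-best assignment: Iris→Route 6, Ridgeline→Route 3, Apex→Route 1, Granite→Route 5, Delta→Route 7 = $503k.
Swapping Iris↔Delta (Iris→Route 7 $46k, Delta→Route 1 $70k) loses 59.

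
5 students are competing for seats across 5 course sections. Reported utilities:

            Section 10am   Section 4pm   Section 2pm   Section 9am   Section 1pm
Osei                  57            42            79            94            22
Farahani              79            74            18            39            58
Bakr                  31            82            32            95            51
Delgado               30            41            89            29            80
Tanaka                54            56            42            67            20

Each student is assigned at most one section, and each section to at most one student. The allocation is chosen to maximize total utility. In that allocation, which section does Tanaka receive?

Optimal: Osei→Section 2pm (79 points), Farahani→Section 10am (79 points), Bakr→Section 9am (95 points), Delgado→Section 1pm (80 points), Tanaka→Section 4pm (56 points) — total 79+79+95+80+56 = 389 points.
Next-best assignment: Osei→Section 2pm, Farahani→Section 10am, Bakr→Section 4pm, Delgado→Section 1pm, Tanaka→Section 9am = 387 points.
Tanaka's own top section is Section 9am (67 points), but forcing Tanaka→Section 9am and reassigning the rest optimally gives only 387 points — worse by 2.

Tanaka receives Section 4pm.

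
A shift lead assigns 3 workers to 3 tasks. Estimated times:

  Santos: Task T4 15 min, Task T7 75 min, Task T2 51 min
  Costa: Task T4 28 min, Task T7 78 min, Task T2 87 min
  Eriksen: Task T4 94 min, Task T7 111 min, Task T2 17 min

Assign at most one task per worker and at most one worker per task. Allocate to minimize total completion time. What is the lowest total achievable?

Optimal: Santos→Task T4 (15 min), Costa→Task T7 (78 min), Eriksen→Task T2 (17 min) — total 15+78+17 = 110 min.
Checked against all permutations: 110 min is optimal.

Minimum total: 110 min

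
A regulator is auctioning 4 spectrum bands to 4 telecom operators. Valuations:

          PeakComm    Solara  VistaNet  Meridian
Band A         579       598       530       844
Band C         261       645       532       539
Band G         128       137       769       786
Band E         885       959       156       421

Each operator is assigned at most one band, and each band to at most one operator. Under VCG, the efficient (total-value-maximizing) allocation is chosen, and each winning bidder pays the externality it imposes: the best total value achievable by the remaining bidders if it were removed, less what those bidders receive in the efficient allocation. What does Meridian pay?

Efficient allocation: PeakComm→Band E ($885M), Solara→Band C ($645M), VistaNet→Band G ($769M), Meridian→Band A ($844M); total welfare W = $3143M.
Meridian receives Band A at value $844M, so the others get W − 844 = $2299M.
Without Meridian: best allocation of the remaining 3 bidders over all 4 bands is PeakComm→Band A ($579M), Solara→Band E ($959M), VistaNet→Band G ($769M), total $2307M.
VCG payment = (others' best without Meridian) − (others' welfare with Meridian) = 2307 − 2299 = $8M.

Meridian pays $8M.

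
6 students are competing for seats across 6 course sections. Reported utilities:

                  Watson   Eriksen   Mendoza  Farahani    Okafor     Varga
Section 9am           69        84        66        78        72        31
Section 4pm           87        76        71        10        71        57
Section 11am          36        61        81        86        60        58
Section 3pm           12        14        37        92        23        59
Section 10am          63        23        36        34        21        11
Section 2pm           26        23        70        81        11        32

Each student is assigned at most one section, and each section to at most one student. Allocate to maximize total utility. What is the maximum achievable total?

Max total: 439 points

Optimal: Watson→Section 10am (63 points), Eriksen→Section 9am (84 points), Mendoza→Section 11am (81 points), Farahani→Section 2pm (81 points), Okafor→Section 4pm (71 points), Varga→Section 3pm (59 points) — total 63+84+81+81+71+59 = 439 points.
Max-entry greedy (repeatedly take the single best remaining cell) gives 397 points, worse by 42.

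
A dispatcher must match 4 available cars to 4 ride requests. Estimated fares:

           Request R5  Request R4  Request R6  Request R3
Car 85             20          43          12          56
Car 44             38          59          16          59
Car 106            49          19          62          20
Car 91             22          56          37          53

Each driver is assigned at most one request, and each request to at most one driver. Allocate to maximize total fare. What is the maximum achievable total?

Optimal: Car 85→Request R3 ($56), Car 44→Request R5 ($38), Car 106→Request R6 ($62), Car 91→Request R4 ($56) — total 56+38+62+56 = $212.
Max-entry greedy (repeatedly take the single best remaining cell) gives $199, worse by 13.
Next-best assignment: Car 85→Request R3, Car 44→Request R4, Car 106→Request R5, Car 91→Request R6 = $201.
No other one-to-one assignment exceeds $212.

Maximum total: $212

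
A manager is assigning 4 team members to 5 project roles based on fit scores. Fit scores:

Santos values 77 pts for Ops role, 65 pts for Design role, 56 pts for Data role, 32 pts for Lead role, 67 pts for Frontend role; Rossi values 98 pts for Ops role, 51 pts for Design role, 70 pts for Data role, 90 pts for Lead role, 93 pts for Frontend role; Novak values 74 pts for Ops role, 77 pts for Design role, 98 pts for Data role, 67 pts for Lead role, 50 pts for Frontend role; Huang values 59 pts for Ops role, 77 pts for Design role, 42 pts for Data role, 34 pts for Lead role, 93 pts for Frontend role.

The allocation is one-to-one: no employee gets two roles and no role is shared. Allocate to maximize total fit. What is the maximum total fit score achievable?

Max total: 358 pts

This is a one-to-one assignment (maximum-weight bipartite matching).
Optimal: Santos→Ops role (77 pts), Rossi→Lead role (90 pts), Novak→Data role (98 pts), Huang→Frontend role (93 pts) — total 77+90+98+93 = 358 pts.
Max-entry greedy (repeatedly take the single best remaining cell) gives 354 pts, worse by 4.
Swapping Novak↔Santos (Novak→Ops role 74 pts, Santos→Data role 56 pts) loses 45.
No other one-to-one assignment exceeds 358 pts.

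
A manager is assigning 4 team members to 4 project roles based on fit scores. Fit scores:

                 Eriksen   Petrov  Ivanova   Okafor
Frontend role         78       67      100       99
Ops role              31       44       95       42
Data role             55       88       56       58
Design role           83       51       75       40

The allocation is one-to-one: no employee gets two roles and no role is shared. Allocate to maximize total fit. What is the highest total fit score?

Treat this as an assignment problem: match each employee to one role.
Optimal: Eriksen→Design role (83 pts), Petrov→Data role (88 pts), Ivanova→Ops role (95 pts), Okafor→Frontend role (99 pts) — total 83+88+95+99 = 365 pts.
Row-greedy (each employee in turn takes its best remaining role) gives 313 pts, worse by 52.
Next-best assignment: Eriksen→Design role, Petrov→Data role, Ivanova→Frontend role, Okafor→Ops role = 313 pts.
Swapping Okafor↔Petrov (Okafor→Data role 58 pts, Petrov→Frontend role 67 pts) loses 62.
Every other assignment is strictly worse.

Maximum total: 365 pts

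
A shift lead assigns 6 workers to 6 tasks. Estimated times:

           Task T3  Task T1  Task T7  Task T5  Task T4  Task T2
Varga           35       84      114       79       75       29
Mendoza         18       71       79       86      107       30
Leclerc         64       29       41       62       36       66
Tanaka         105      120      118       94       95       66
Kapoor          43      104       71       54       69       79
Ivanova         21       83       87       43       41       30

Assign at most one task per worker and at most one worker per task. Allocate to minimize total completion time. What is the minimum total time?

Optimal: Varga→Task T2 (29 min), Mendoza→Task T3 (18 min), Leclerc→Task T1 (29 min), Tanaka→Task T5 (94 min), Kapoor→Task T7 (71 min), Ivanova→Task T4 (41 min) — total 29+18+29+94+71+41 = 282 min.
Row-greedy (each worker in turn takes its cheapest remaining task) gives 326 min, worse by 44.
Next-best assignment: Varga→Task T2, Mendoza→Task T3, Leclerc→Task T1, Tanaka→Task T4, Kapoor→Task T7, Ivanova→Task T5 = 285 min.
Every other assignment is strictly worse.

Min total: 282 min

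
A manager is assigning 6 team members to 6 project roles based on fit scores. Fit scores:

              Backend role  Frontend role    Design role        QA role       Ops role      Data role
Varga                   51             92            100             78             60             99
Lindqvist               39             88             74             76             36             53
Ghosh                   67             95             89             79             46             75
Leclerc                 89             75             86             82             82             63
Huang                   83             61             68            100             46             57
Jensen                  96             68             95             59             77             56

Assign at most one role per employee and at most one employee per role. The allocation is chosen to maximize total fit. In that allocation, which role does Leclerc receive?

Leclerc receives Ops role.

This is a one-to-one assignment (maximum-weight bipartite matching).
Optimal: Varga→Data role (99 pts), Lindqvist→Frontend role (88 pts), Ghosh→Design role (89 pts), Leclerc→Ops role (82 pts), Huang→QA role (100 pts), Jensen→Backend role (96 pts) — total 99+88+89+82+100+96 = 554 pts.
Column-greedy (each role in turn goes to its best remaining employee) gives 526 pts, worse by 28.
Next-best assignment: Varga→Data role, Lindqvist→Design role, Ghosh→Frontend role, Leclerc→Ops role, Huang→QA role, Jensen→Backend role = 546 pts.
Leclerc's own top role is Backend role (89 pts), but forcing Leclerc→Backend role and reassigning the rest optimally gives only 542 pts — worse by 12.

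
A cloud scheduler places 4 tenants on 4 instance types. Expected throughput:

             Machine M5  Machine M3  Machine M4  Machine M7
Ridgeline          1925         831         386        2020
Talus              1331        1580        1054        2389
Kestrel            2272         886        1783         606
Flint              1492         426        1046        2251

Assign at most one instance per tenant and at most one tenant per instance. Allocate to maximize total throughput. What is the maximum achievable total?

Maximum total: 7539 ops/s

Optimal: Ridgeline→Machine M5 (1925 ops/s), Talus→Machine M3 (1580 ops/s), Kestrel→Machine M4 (1783 ops/s), Flint→Machine M7 (2251 ops/s) — total 1925+1580+1783+2251 = 7539 ops/s.
Max-entry greedy (repeatedly take the single best remaining cell) gives 6538 ops/s, worse by 1001.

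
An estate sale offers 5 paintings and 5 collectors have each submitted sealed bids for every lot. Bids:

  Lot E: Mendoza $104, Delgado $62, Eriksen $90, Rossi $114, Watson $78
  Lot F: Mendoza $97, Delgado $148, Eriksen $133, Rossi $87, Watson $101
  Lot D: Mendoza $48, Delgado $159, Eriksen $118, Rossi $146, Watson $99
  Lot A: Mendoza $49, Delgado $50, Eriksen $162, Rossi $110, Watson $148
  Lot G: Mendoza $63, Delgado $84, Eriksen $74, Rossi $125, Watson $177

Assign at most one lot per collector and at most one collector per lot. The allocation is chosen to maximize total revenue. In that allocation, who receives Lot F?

Optimal: Mendoza→Lot E ($104), Delgado→Lot F ($148), Eriksen→Lot A ($162), Rossi→Lot D ($146), Watson→Lot G ($177) — total 104+148+162+146+177 = $737.
Row-greedy (each collector in turn takes its best remaining lot) gives $651, worse by 86.
Swapping Watson↔Delgado (Watson→Lot F $101, Delgado→Lot G $84) loses 140.
Every other assignment is strictly worse.
Delgado's own top lot is Lot D ($159), but forcing Delgado→Lot D and reassigning the rest optimally gives only $709 — worse by 28.

Delgado receives Lot F.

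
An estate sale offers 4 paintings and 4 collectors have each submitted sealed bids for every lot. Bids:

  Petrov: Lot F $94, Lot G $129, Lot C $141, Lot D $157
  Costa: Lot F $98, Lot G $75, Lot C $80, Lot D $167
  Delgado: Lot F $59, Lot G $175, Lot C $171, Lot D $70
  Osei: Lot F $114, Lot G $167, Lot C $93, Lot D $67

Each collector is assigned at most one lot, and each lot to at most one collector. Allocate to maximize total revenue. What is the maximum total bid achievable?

Maximum total: $599

Optimal: Petrov→Lot F ($94), Costa→Lot D ($167), Delgado→Lot C ($171), Osei→Lot G ($167) — total 94+167+171+167 = $599.
Row-greedy (each collector in turn takes its best remaining lot) gives $523, worse by 76.
Swapping Costa↔Petrov (Costa→Lot F $98, Petrov→Lot D $157) loses 6.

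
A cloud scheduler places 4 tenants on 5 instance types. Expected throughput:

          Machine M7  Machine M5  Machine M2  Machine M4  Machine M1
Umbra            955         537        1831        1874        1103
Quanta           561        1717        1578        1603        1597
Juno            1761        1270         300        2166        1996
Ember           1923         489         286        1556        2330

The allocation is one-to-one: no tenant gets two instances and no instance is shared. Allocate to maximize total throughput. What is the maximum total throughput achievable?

This is the linear assignment problem.
Optimal: Umbra→Machine M2 (1831 ops/s), Quanta→Machine M5 (1717 ops/s), Juno→Machine M4 (2166 ops/s), Ember→Machine M1 (2330 ops/s) — total 1831+1717+2166+2330 = 8044 ops/s.
Next-best assignment: Umbra→Machine M4, Quanta→Machine M5, Juno→Machine M7, Ember→Machine M1 = 7682 ops/s.

Maximum total: 8044 ops/s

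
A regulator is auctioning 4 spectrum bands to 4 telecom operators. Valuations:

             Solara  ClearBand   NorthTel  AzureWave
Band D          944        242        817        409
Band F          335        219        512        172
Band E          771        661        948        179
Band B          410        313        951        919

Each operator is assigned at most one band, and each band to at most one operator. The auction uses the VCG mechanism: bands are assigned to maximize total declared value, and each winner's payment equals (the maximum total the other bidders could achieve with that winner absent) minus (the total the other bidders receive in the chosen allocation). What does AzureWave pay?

Efficient allocation: Solara→Band D ($944M), ClearBand→Band E ($661M), NorthTel→Band F ($512M), AzureWave→Band B ($919M); total welfare W = $3036M.
AzureWave receives Band B at value $919M, so the others get W − 919 = $2117M.
Without AzureWave: best allocation of the remaining 3 bidders over all 4 bands is Solara→Band D ($944M), ClearBand→Band E ($661M), NorthTel→Band B ($951M), total $2556M.
VCG payment = (others' best without AzureWave) − (others' welfare with AzureWave) = 2556 − 2117 = $439M.

AzureWave pays $439M.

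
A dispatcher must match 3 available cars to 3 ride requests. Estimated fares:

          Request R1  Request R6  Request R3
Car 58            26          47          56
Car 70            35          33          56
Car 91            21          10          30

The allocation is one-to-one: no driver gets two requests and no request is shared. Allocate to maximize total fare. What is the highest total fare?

Optimal: Car 58→Request R6 ($47), Car 70→Request R3 ($56), Car 91→Request R1 ($21) — total 47+56+21 = $124.
Every other assignment is strictly worse.

Maximum total: $124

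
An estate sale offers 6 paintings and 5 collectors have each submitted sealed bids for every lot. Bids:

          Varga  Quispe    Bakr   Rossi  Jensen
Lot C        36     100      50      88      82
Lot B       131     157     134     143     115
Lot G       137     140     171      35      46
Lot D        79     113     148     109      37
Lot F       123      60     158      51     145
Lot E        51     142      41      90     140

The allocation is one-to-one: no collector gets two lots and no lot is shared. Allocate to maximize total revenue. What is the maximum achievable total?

Treat this as an assignment problem: match each collector to one lot.
Optimal: Varga→Lot G ($137), Quispe→Lot E ($142), Bakr→Lot D ($148), Rossi→Lot B ($143), Jensen→Lot F ($145) — total 137+142+148+143+145 = $715.
Row-greedy (each collector in turn takes its best remaining lot) gives $701, worse by 14.
No other one-to-one assignment exceeds $715.

Maximum total: $715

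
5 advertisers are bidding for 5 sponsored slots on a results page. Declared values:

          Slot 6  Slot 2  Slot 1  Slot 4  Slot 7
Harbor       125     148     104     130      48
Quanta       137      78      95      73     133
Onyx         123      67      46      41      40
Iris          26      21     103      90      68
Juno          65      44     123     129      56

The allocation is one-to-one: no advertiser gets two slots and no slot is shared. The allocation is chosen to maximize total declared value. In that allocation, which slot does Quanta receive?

Treat this as an assignment problem: match each advertiser to one slot.
Optimal: Harbor→Slot 2 ($148), Quanta→Slot 7 ($133), Onyx→Slot 6 ($123), Iris→Slot 1 ($103), Juno→Slot 4 ($129) — total 148+133+123+103+129 = $636.
Every other assignment is strictly worse.
Quanta's own top slot is Slot 6 ($137), but forcing Quanta→Slot 6 and reassigning the rest optimally gives only $557 — worse by 79.

Quanta receives Slot 7.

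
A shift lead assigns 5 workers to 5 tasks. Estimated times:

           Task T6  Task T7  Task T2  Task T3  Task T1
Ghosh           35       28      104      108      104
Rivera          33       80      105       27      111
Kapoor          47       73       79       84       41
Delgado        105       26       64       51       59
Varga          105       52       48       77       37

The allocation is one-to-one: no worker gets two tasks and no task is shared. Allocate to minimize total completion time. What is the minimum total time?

Optimal: Ghosh→Task T6 (35 min), Rivera→Task T3 (27 min), Kapoor→Task T1 (41 min), Delgado→Task T7 (26 min), Varga→Task T2 (48 min) — total 35+27+41+26+48 = 177 min.
Column-greedy (each task in turn goes to its cheapest remaining worker) gives 295 min, worse by 118.

Min total: 177 min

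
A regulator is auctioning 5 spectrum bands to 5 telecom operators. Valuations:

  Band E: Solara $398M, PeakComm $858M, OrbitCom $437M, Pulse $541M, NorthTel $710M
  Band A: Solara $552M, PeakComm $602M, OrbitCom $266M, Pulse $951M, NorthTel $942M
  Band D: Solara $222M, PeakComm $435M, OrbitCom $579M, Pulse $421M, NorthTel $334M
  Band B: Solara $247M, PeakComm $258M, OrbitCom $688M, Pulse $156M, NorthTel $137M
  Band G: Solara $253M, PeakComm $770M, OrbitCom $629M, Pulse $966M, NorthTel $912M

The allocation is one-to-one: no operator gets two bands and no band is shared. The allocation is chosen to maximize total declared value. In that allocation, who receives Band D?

Solara receives Band D.

Optimal: Solara→Band D ($222M), PeakComm→Band E ($858M), OrbitCom→Band B ($688M), Pulse→Band G ($966M), NorthTel→Band A ($942M) — total 222+858+688+966+942 = $3676M.
Column-greedy (each band in turn goes to its best remaining operator) gives $3547M, worse by 129.
Swapping NorthTel↔OrbitCom (NorthTel→Band B $137M, OrbitCom→Band A $266M) loses 1227.
Solara's own top band is Band A ($552M), but forcing Solara→Band A and reassigning the rest optimally gives only $3431M — worse by 245.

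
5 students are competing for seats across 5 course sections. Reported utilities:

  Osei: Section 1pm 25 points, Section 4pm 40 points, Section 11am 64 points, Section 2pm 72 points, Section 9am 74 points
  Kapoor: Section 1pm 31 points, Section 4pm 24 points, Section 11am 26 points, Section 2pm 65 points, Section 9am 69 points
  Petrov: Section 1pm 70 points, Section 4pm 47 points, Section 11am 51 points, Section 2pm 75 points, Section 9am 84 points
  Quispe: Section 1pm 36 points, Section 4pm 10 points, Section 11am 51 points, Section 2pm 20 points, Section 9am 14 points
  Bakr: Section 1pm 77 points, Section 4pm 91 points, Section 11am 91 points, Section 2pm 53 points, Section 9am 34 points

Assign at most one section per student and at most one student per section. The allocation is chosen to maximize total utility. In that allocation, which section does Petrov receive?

Optimal: Osei→Section 2pm (72 points), Kapoor→Section 9am (69 points), Petrov→Section 1pm (70 points), Quispe→Section 11am (51 points), Bakr→Section 4pm (91 points) — total 72+69+70+51+91 = 353 points.
Max-entry greedy (repeatedly take the single best remaining cell) gives 329 points, worse by 24.
Petrov's own top section is Section 9am (84 points), but forcing Petrov→Section 9am and reassigning the rest optimally gives only 340 points — worse by 13.

Petrov receives Section 1pm.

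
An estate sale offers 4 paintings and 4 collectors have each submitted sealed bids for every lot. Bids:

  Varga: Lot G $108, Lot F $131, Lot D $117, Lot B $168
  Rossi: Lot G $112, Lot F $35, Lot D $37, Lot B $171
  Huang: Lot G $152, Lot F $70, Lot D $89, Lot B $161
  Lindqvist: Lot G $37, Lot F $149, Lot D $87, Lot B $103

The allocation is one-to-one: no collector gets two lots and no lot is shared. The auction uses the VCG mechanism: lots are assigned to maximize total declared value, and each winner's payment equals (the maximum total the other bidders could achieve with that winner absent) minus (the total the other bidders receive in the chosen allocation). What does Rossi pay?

Efficient allocation: Varga→Lot D ($117), Rossi→Lot B ($171), Huang→Lot G ($152), Lindqvist→Lot F ($149); total welfare W = $589.
Rossi receives Lot B at value $171, so the others get W − 171 = $418.
Without Rossi: best allocation of the remaining 3 bidders over all 4 lots is Varga→Lot B ($168), Huang→Lot G ($152), Lindqvist→Lot F ($149), total $469.
VCG payment = (others' best without Rossi) − (others' welfare with Rossi) = 469 − 418 = $51.

Rossi pays $51.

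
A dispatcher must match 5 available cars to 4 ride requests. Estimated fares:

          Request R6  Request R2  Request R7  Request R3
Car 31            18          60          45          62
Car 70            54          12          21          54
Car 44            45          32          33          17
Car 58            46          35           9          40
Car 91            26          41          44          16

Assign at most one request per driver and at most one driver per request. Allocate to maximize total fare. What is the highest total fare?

Maximum total: $204

Optimal: Car 58→Request R6 ($46), Car 31→Request R2 ($60), Car 91→Request R7 ($44), Car 70→Request R3 ($54) — total 46+60+44+54 = $204.
Column-greedy (each request in turn goes to its best remaining driver) gives $198, worse by 6.
Swapping Car 91↔Car 58 (Car 91→Request R6 $26, Car 58→Request R7 $9) loses 55.
No other one-to-one assignment exceeds $204.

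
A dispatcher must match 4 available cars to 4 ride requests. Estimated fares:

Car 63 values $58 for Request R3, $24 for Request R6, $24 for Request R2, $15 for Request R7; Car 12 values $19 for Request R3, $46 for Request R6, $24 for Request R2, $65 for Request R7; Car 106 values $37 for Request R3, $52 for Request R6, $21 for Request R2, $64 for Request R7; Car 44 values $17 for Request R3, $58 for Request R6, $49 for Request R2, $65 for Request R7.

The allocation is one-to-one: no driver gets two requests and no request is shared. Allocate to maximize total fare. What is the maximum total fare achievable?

Maximum total: $224

Treat this as an assignment problem: match each driver to one request.
Optimal: Car 63→Request R3 ($58), Car 12→Request R7 ($65), Car 106→Request R6 ($52), Car 44→Request R2 ($49) — total 58+65+52+49 = $224.
Max-entry greedy (repeatedly take the single best remaining cell) gives $202, worse by 22.
Next-best assignment: Car 63→Request R3, Car 12→Request R6, Car 106→Request R7, Car 44→Request R2 = $217.
Every other assignment is strictly worse.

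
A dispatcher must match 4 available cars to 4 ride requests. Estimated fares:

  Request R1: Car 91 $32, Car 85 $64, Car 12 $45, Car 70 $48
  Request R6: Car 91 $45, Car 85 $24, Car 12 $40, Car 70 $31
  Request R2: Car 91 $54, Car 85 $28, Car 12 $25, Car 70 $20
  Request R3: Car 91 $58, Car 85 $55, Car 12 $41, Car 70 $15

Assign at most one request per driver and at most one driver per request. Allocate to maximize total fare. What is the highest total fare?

Maximum total: $197

Optimal: Car 91→Request R2 ($54), Car 85→Request R3 ($55), Car 12→Request R6 ($40), Car 70→Request R1 ($48) — total 54+55+40+48 = $197.
Column-greedy (each request in turn goes to its best remaining driver) gives $149, worse by 48.
Next-best assignment: Car 91→Request R2, Car 85→Request R1, Car 12→Request R3, Car 70→Request R6 = $190.
No other one-to-one assignment exceeds $197.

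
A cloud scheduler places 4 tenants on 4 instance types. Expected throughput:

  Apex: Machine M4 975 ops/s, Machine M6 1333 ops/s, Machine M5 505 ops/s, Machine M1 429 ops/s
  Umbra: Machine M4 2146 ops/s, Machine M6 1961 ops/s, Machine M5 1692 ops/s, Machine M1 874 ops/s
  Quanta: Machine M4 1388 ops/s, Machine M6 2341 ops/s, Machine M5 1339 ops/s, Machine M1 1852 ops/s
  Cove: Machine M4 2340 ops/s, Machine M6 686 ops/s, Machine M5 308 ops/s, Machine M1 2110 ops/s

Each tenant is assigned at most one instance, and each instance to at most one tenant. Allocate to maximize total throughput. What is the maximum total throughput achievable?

This is a one-to-one assignment (maximum-weight bipartite matching).
Optimal: Apex→Machine M6 (1333 ops/s), Umbra→Machine M5 (1692 ops/s), Quanta→Machine M1 (1852 ops/s), Cove→Machine M4 (2340 ops/s) — total 1333+1692+1852+2340 = 7217 ops/s.
Column-greedy (each instance in turn goes to its best remaining tenant) gives 6802 ops/s, worse by 415.
Swapping Quanta↔Cove (Quanta→Machine M4 1388 ops/s, Cove→Machine M1 2110 ops/s) loses 694.
No other one-to-one assignment exceeds 7217 ops/s.

Maximum total: 7217 ops/s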